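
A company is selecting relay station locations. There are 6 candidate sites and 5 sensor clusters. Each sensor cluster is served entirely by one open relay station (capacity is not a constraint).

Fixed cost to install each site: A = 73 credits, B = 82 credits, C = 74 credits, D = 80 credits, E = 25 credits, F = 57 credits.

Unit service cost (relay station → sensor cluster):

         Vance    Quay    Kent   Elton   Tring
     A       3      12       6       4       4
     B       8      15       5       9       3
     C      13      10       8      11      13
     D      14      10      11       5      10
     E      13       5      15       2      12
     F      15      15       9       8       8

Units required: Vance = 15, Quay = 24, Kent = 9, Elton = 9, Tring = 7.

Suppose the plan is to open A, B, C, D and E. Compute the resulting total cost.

Each sensor cluster is assigned to its cheapest site among the open ones.
{A, B, C, D, E}: Vance→A 3·15=45, Quay→E 5·24=120, Kent→B 5·9=45, Elton→E 2·9=18, Tring→B 3·7=21. Service 249; fixed 334; total 583.

Total cost: 583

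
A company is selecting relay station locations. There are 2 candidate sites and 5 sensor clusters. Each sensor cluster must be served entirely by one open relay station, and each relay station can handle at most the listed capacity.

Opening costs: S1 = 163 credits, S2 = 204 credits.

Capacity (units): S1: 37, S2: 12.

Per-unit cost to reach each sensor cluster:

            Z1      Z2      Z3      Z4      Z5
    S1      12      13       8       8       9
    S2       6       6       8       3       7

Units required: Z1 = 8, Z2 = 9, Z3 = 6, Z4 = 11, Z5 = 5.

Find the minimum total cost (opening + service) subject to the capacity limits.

Minimum total cost: 698

Open {S1, S2}: Z1→S1 12·8=96, Z2→S2 6·9=54, Z3→S1 8·6=48, Z4→S1 8·11=88, Z5→S1 9·5=45.
Loads: S1 carries 30/37, S2 carries 9/12. Service 331; fixed 367; total 698.
Next best feasible plan costs 706.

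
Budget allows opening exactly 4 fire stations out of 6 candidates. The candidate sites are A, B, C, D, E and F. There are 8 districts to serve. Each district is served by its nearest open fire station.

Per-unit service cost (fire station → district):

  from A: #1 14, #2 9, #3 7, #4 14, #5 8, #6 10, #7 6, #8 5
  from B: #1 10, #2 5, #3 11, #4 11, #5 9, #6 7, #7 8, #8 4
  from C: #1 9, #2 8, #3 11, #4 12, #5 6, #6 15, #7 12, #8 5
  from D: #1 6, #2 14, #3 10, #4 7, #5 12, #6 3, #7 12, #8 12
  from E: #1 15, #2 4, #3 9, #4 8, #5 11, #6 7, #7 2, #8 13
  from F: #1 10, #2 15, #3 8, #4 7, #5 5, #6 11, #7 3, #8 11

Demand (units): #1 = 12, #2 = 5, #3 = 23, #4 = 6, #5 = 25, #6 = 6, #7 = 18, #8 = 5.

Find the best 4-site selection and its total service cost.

With exactly 4 open, each district uses its cheapest among the chosen.
{A, D, E, F}: #1→D 6·12=72, #2→E 4·5=20, #3→A 7·23=161, #4→D 7·6=42, #5→F 5·25=125, #6→D 3·6=18, #7→E 2·18=36, #8→A 5·5=25. Service cost 499.
{A, B, D, F}: service cost 517
{B, D, E, F}: service cost 517
Among all 15 size-4 choices, {A, D, E, F} is lowest.

Choose A, D, E and F; total service cost 499.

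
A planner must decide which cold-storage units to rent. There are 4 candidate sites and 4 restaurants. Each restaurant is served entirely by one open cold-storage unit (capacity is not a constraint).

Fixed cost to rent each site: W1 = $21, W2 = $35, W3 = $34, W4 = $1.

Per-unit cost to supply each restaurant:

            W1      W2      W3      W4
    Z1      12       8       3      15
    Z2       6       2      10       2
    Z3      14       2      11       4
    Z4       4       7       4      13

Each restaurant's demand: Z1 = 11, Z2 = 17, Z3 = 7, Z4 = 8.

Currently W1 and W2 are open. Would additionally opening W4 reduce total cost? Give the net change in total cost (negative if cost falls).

Current service cost with {W1, W2}: 168.
Adding W4: each restaurant re-picks its cheapest; new service cost 168, saving 0.
Extra fixed cost: 1. Net change = 1 − 0 = 1.
(Totals: 224 → 225.)

No — net change +1 (cost rises by 1).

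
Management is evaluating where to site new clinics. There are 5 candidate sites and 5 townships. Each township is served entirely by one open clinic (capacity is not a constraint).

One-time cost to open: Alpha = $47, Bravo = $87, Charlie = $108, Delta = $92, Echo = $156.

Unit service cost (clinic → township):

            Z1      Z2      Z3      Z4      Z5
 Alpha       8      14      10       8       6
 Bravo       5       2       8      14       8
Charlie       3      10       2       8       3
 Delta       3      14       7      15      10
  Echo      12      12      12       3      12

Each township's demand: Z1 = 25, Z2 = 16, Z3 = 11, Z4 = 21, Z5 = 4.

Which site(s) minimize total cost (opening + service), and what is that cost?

For any fixed open set, each township goes to its cheapest open site; total = fixed + service.
{Bravo, Charlie}: Z1→Charlie 3·25=75, Z2→Bravo 2·16=32, Z3→Charlie 2·11=22, Z4→Charlie 8·21=168, Z5→Charlie 3·4=12. Service 309; fixed 195; total 504.
{Charlie}: service 437 + fixed 108 = 545
{Alpha, Bravo, Charlie}: Z1→Charlie 3·25=75, Z2→Bravo 2·16=32, Z3→Charlie 2·11=22, Z4→Alpha 8·21=168, Z5→Charlie 3·4=12. Service 309; fixed 242; total 551.
{Alpha, Bravo, Charlie, Delta, Echo}: service 204 + fixed 490 = 694
No other subset beats 504.

Open Bravo and Charlie; minimum total cost 504.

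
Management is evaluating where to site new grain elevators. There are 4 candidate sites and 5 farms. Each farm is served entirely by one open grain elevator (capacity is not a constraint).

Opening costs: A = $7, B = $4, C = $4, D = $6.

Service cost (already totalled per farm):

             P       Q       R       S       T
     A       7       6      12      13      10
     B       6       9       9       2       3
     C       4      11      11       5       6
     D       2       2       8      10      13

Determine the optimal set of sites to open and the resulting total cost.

Open B and D; minimum total cost 27.

For any fixed open set, each farm goes to its cheapest open site; total = fixed + service.
{B, D}: P→D 2, Q→D 2, R→D 8, S→B 2, T→B 3. Service 17; fixed 10; total 27.
{B, C, D}: P→D 2, Q→D 2, R→D 8, S→B 2, T→B 3. Service 17; fixed 14; total 31.
{B}: service 29 + fixed 4 = 33
{A, B, C, D}: service 17 + fixed 21 = 38
No other subset beats 27.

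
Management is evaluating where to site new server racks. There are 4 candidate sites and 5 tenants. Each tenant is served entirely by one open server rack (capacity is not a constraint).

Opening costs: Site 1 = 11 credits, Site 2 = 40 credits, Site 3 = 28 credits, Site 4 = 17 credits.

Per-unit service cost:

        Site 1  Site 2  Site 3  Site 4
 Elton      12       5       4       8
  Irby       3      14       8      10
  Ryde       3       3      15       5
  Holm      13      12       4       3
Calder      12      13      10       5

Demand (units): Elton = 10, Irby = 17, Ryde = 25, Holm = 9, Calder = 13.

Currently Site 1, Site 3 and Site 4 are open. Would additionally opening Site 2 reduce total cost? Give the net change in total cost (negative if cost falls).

No — net change +40 (cost rises by 40).

Current service cost with {Site 1, Site 3, Site 4}: 258.
Adding Site 2: each tenant re-picks its cheapest; new service cost 258, saving 0.
Extra fixed cost: 40. Net change = 40 − 0 = 40.
(Totals: 314 → 354.)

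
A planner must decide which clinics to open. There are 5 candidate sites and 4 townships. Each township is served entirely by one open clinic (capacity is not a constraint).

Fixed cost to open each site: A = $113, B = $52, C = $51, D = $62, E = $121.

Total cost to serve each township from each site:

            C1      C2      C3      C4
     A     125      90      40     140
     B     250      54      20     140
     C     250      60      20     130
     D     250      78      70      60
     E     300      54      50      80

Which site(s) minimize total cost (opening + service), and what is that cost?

Open A and D; minimum total cost 478.

For any fixed open set, each township goes to its cheapest open site; total = fixed + service.
{A, D}: C1→A 125, C2→D 78, C3→A 40, C4→D 60. Service 303; fixed 175; total 478.
{A, B, D}: service 259 + fixed 227 = 486
{A, C, D}: service 265 + fixed 226 = 491
{A, B, C, D, E}: C1→A 125, C2→B 54, C3→B 20, C4→D 60. Service 259; fixed 399; total 658.
No other subset beats 478.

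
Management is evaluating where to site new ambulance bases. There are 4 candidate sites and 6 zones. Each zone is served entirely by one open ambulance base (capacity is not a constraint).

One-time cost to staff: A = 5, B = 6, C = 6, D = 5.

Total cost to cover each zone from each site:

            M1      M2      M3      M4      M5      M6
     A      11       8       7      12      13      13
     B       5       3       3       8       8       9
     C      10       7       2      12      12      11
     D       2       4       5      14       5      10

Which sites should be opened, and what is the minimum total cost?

Open B and D; minimum total cost 41.

For any fixed open set, each zone goes to its cheapest open site; total = fixed + service.
{B, D}: M1→D 2, M2→B 3, M3→B 3, M4→B 8, M5→D 5, M6→B 9. Service 30; fixed 11; total 41.
{B}: service 36 + fixed 6 = 42
{D}: M1→D 2, M2→D 4, M3→D 5, M4→D 14, M5→D 5, M6→D 10. Service 40; fixed 5; total 45.
{A, B, C, D}: service 29 + fixed 22 = 51
(All 15 nonempty subsets were checked; B and D is lowest.)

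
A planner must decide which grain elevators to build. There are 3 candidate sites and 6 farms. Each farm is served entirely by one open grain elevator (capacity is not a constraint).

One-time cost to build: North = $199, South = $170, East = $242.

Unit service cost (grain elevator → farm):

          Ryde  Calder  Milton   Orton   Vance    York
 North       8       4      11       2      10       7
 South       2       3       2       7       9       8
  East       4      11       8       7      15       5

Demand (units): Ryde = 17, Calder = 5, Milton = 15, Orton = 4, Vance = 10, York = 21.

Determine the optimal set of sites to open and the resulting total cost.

Open South only; minimum total cost 535.

For any fixed open set, each farm goes to its cheapest open site; total = fixed + service.
{South}: Ryde→South 2·17=34, Calder→South 3·5=15, Milton→South 2·15=30, Orton→South 7·4=28, Vance→South 9·10=90, York→South 8·21=168. Service 365; fixed 170; total 535.
{North, South}: Ryde→South 2·17=34, Calder→South 3·5=15, Milton→South 2·15=30, Orton→North 2·4=8, Vance→South 9·10=90, York→North 7·21=147. Service 324; fixed 369; total 693.
{South, East}: service 302 + fixed 412 = 714
{North, South, East}: service 282 + fixed 611 = 893
No other subset beats 535.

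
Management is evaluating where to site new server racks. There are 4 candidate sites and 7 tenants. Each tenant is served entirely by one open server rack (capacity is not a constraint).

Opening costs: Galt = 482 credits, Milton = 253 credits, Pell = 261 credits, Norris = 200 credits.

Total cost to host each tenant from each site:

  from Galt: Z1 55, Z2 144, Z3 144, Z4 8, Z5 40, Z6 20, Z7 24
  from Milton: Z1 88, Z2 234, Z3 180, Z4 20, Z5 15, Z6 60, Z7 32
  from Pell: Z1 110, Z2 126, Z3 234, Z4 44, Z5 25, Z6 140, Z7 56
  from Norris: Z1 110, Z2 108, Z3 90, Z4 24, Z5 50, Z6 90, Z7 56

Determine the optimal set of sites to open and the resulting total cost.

For any fixed open set, each tenant goes to its cheapest open site; total = fixed + service.
{Norris}: Z1→Norris 110, Z2→Norris 108, Z3→Norris 90, Z4→Norris 24, Z5→Norris 50, Z6→Norris 90, Z7→Norris 56. Service 528; fixed 200; total 728.
{Milton, Norris}: service 413 + fixed 453 = 866
{Milton}: Z1→Milton 88, Z2→Milton 234, Z3→Milton 180, Z4→Milton 20, Z5→Milton 15, Z6→Milton 60, Z7→Milton 32. Service 629; fixed 253; total 882.
{Galt, Milton, Pell, Norris}: service 320 + fixed 1196 = 1516
No other subset beats 728.

Open Norris only; minimum total cost 728.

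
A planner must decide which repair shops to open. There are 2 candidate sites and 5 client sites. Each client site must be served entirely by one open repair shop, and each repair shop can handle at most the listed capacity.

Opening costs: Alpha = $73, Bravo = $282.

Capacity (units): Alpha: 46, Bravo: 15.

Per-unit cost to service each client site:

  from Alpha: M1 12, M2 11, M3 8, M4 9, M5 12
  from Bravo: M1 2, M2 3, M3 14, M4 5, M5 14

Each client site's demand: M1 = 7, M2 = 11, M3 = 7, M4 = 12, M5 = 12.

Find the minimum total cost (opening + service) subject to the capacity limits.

Minimum total cost: 780

Open {Alpha, Bravo}: M1→Alpha 12·7=84, M2→Bravo 3·11=33, M3→Alpha 8·7=56, M4→Alpha 9·12=108, M5→Alpha 12·12=144.
Loads: Alpha carries 38/46, Bravo carries 11/15. Service 425; fixed 355; total 780.
Next best feasible plan costs 798.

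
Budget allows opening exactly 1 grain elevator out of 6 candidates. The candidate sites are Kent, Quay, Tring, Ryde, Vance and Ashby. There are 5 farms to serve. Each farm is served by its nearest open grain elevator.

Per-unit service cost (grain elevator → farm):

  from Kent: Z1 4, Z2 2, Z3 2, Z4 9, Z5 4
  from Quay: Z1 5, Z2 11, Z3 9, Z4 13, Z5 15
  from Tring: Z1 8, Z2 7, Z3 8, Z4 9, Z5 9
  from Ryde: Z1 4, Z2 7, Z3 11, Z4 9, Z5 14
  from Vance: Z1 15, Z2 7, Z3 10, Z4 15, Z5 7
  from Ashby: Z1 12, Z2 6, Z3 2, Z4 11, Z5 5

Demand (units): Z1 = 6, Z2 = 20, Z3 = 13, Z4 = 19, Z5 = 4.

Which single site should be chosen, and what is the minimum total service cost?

Choose Kent only; total service cost 277.

With exactly 1 open, each farm uses its cheapest among the chosen.
{Kent}: Z1→Kent 4·6=24, Z2→Kent 2·20=40, Z3→Kent 2·13=26, Z4→Kent 9·19=171, Z5→Kent 4·4=16. Service cost 277.
{Ashby}: service cost 447
{Tring}: service cost 499
Among all 6 size-1 choices, {Kent} is lowest.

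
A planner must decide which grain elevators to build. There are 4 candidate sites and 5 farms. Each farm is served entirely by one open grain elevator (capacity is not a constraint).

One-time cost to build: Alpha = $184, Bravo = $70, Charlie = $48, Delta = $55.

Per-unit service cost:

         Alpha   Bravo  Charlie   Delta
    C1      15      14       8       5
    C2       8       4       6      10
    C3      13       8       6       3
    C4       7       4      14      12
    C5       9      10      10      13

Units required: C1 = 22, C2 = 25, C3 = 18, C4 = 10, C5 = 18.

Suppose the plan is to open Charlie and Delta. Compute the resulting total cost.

Total cost: 717

Each farm is assigned to its cheapest site among the open ones.
{Charlie, Delta}: C1→Delta 5·22=110, C2→Charlie 6·25=150, C3→Delta 3·18=54, C4→Delta 12·10=120, C5→Charlie 10·18=180. Service 614; fixed 103; total 717.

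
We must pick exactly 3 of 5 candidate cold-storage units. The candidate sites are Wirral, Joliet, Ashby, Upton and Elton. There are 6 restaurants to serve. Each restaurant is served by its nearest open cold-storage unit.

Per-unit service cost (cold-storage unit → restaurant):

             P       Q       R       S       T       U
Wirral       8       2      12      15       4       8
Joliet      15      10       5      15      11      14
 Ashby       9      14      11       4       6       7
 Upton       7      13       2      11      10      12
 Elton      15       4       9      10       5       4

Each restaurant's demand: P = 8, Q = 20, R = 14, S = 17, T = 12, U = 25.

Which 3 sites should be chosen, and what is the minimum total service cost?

With exactly 3 open, each restaurant uses its cheapest among the chosen.
{Ashby, Upton, Elton}: P→Upton 7·8=56, Q→Elton 4·20=80, R→Upton 2·14=28, S→Ashby 4·17=68, T→Elton 5·12=60, U→Elton 4·25=100. Service cost 392.
{Wirral, Ashby, Upton}: service cost 415
{Wirral, Upton, Elton}: service cost 442
Among all 10 size-3 choices, {Ashby, Upton, Elton} is lowest.

Choose Ashby, Upton and Elton; total service cost 392.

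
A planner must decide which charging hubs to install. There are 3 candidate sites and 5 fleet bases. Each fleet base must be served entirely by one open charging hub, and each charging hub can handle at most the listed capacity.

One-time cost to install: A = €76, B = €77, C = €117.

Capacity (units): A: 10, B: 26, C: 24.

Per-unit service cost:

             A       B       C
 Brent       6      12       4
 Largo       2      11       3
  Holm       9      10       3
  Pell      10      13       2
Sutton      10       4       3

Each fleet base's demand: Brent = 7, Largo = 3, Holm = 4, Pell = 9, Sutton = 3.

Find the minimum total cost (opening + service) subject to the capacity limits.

Open {A, C}: Brent→C 4·7=28, Largo→A 2·3=6, Holm→C 3·4=12, Pell→C 2·9=18, Sutton→C 3·3=9.
Loads: A carries 3/10, C carries 23/24. Service 73; fixed 193; total 266.
Next best feasible plan costs 273.

Minimum total cost: 266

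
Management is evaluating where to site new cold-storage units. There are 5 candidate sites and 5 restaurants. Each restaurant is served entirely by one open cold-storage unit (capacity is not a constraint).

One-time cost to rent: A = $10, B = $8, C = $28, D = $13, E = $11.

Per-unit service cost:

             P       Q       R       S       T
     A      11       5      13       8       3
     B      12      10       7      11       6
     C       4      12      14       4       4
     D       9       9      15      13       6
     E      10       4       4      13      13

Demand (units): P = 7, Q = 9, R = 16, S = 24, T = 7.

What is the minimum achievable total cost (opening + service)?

For any fixed open set, each restaurant goes to its cheapest open site; total = fixed + service.
{C, E}: P→C 4·7=28, Q→E 4·9=36, R→E 4·16=64, S→C 4·24=96, T→C 4·7=28. Service 252; fixed 39; total 291.
{A, C, E}: service 245 + fixed 49 = 294
{B, C, E}: P→C 4·7=28, Q→E 4·9=36, R→E 4·16=64, S→C 4·24=96, T→C 4·7=28. Service 252; fixed 47; total 299.
{A, B, C, D, E}: P→C 4·7=28, Q→E 4·9=36, R→E 4·16=64, S→C 4·24=96, T→A 3·7=21. Service 245; fixed 70; total 315.
No other subset beats 291.

Minimum total cost: 291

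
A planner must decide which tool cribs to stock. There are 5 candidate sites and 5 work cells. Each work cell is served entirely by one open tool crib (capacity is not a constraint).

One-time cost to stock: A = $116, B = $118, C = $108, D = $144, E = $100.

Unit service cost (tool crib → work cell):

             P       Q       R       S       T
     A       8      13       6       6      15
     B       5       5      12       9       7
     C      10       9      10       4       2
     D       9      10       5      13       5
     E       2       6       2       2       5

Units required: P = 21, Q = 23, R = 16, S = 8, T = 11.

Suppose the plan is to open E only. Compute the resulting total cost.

Each work cell is assigned to its cheapest site among the open ones.
{E}: P→E 2·21=42, Q→E 6·23=138, R→E 2·16=32, S→E 2·8=16, T→E 5·11=55. Service 283; fixed 100; total 383.

Total cost: 383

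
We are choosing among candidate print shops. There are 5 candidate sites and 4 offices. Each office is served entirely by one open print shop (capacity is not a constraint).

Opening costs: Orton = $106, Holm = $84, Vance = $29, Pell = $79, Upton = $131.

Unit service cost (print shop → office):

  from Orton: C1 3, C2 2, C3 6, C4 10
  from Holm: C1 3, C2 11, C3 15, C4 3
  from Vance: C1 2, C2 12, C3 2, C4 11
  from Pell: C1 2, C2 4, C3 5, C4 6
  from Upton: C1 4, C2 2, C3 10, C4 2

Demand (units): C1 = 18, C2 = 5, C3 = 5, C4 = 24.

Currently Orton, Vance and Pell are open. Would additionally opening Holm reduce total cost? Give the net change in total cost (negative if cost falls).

No — net change +12 (cost rises by 12).

Current service cost with {Orton, Vance, Pell}: 200.
Adding Holm: each office re-picks its cheapest; new service cost 128, saving 72.
Extra fixed cost: 84. Net change = 84 − 72 = 12.
(Totals: 414 → 426.)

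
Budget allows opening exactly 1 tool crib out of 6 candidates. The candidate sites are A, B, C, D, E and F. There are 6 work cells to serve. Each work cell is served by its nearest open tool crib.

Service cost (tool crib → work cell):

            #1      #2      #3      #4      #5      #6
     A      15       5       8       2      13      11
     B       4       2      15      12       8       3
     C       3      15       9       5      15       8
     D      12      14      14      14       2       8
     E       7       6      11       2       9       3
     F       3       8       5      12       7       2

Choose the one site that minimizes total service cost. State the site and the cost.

With exactly 1 open, each work cell uses its cheapest among the chosen.
{F}: #1→F 3, #2→F 8, #3→F 5, #4→F 12, #5→F 7, #6→F 2. Service cost 37.
{E}: service cost 38
{B}: service cost 44
Among all 6 size-1 choices, {F} is lowest.

Choose F only; total service cost 37.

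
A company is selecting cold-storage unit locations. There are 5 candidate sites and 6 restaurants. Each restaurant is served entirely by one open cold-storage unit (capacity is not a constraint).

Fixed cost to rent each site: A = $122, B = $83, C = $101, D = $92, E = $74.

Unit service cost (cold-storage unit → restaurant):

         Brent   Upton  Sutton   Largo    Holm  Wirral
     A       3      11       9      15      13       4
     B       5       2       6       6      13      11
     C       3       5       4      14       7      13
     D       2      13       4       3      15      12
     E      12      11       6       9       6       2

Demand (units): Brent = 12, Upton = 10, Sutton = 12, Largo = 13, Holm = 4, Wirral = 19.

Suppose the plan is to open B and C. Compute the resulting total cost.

Total cost: 603

Each restaurant is assigned to its cheapest site among the open ones.
{B, C}: Brent→C 3·12=36, Upton→B 2·10=20, Sutton→C 4·12=48, Largo→B 6·13=78, Holm→C 7·4=28, Wirral→B 11·19=209. Service 419; fixed 184; total 603.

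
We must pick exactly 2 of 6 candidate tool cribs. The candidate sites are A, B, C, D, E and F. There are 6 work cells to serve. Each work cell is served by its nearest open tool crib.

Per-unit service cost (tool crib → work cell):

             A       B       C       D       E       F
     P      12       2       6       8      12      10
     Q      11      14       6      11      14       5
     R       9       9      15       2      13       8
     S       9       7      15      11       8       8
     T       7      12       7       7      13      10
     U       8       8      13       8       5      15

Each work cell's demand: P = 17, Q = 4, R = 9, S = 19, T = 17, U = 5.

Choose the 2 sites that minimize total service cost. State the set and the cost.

Choose B and D; total service cost 388.

With exactly 2 open, each work cell uses its cheapest among the chosen.
{B, D}: P→B 2·17=34, Q→D 11·4=44, R→D 2·9=18, S→B 7·19=133, T→D 7·17=119, U→B 8·5=40. Service cost 388.
{B, C}: service cost 431
{A, B}: service cost 451
Among all 15 size-2 choices, {B, D} is lowest.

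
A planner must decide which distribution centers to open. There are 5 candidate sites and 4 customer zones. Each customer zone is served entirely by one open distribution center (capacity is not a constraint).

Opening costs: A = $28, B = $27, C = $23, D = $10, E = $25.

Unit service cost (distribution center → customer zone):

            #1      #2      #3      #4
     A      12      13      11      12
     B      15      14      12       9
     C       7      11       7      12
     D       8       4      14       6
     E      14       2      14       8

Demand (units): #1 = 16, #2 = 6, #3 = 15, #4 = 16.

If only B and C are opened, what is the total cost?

Total cost: 477

Each customer zone is assigned to its cheapest site among the open ones.
{B, C}: #1→C 7·16=112, #2→C 11·6=66, #3→C 7·15=105, #4→B 9·16=144. Service 427; fixed 50; total 477.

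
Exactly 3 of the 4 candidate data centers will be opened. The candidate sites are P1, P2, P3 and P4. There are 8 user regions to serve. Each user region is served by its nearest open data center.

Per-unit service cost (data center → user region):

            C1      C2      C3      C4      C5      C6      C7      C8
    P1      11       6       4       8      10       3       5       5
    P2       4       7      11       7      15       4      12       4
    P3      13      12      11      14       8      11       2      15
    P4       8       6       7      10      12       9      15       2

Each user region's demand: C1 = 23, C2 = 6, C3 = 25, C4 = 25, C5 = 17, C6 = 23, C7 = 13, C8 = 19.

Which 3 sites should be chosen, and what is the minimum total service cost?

Choose P1, P2 and P3; total service cost 710.

With exactly 3 open, each user region uses its cheapest among the chosen.
{P1, P2, P3}: C1→P2 4·23=92, C2→P1 6·6=36, C3→P1 4·25=100, C4→P2 7·25=175, C5→P3 8·17=136, C6→P1 3·23=69, C7→P3 2·13=26, C8→P2 4·19=76. Service cost 710.
{P1, P2, P4}: service cost 745
{P2, P3, P4}: service cost 770
Among all 4 size-3 choices, {P1, P2, P3} is lowest.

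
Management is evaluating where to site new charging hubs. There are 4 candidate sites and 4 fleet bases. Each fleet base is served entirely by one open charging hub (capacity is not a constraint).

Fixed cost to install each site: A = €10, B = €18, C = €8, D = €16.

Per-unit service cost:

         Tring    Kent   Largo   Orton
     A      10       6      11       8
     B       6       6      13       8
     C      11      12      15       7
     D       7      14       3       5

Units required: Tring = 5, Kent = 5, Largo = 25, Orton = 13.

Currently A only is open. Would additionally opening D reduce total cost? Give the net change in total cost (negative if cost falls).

Yes — net change −238 (cost falls by 238).

Current service cost with {A}: 459.
Adding D: each fleet base re-picks its cheapest; new service cost 205, saving 254.
Extra fixed cost: 16. Net change = 16 − 254 = -238.
(Totals: 469 → 231.)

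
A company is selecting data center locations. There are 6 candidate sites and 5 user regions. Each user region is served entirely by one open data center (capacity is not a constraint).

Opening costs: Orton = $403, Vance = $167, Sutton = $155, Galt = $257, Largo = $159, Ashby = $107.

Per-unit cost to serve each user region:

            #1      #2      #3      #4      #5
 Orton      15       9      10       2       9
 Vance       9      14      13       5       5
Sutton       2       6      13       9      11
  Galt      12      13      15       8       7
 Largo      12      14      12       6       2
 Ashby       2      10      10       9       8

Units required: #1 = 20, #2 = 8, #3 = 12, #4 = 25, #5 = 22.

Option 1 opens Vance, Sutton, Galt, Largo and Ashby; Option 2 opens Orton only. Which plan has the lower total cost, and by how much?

Option 2 is cheaper by 79.

Option 1: {Vance, Sutton, Galt, Largo, Ashby}: #1→Sutton 2·20=40, #2→Sutton 6·8=48, #3→Ashby 10·12=120, #4→Vance 5·25=125, #5→Largo 2·22=44. Service 377; fixed 845; total 1222.
Option 2: {Orton}: #1→Orton 15·20=300, #2→Orton 9·8=72, #3→Orton 10·12=120, #4→Orton 2·25=50, #5→Orton 9·22=198. Service 740; fixed 403; total 1143.
Difference: |1222 − 1143| = 79.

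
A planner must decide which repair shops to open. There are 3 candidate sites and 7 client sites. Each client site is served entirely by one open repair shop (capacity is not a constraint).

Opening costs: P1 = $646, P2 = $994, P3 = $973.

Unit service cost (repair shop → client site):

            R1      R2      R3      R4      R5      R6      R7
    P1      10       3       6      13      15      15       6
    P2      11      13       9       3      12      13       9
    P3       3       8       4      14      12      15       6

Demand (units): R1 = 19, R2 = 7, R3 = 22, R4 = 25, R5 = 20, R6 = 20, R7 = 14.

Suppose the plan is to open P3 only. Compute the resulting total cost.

Total cost: 2148

Each client site is assigned to its cheapest site among the open ones.
{P3}: R1→P3 3·19=57, R2→P3 8·7=56, R3→P3 4·22=88, R4→P3 14·25=350, R5→P3 12·20=240, R6→P3 15·20=300, R7→P3 6·14=84. Service 1175; fixed 973; total 2148.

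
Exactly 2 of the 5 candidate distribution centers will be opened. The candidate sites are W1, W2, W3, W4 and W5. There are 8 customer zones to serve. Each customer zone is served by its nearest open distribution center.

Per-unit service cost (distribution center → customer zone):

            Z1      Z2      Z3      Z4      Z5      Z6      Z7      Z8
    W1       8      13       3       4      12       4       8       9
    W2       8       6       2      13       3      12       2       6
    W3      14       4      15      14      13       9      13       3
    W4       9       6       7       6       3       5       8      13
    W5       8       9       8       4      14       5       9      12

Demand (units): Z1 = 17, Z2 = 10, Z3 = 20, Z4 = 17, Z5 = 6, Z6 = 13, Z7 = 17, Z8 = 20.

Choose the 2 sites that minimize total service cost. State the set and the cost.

With exactly 2 open, each customer zone uses its cheapest among the chosen.
{W1, W2}: Z1→W1 8·17=136, Z2→W2 6·10=60, Z3→W2 2·20=40, Z4→W1 4·17=68, Z5→W2 3·6=18, Z6→W1 4·13=52, Z7→W2 2·17=34, Z8→W2 6·20=120. Service cost 528.
{W2, W5}: service cost 541
{W2, W4}: service cost 575
Among all 10 size-2 choices, {W1, W2} is lowest.

Choose W1 and W2; total service cost 528.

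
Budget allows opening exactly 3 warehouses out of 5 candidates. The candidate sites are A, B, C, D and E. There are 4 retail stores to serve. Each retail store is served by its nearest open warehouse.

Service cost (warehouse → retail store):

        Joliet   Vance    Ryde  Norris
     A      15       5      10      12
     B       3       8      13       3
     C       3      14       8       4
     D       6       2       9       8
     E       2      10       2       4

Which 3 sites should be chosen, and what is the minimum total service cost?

Choose B, D and E; total service cost 9.

With exactly 3 open, each retail store uses its cheapest among the chosen.
{B, D, E}: Joliet→E 2, Vance→D 2, Ryde→E 2, Norris→B 3. Service cost 9.
{A, D, E}: service cost 10
{C, D, E}: service cost 10
Among all 10 size-3 choices, {B, D, E} is lowest.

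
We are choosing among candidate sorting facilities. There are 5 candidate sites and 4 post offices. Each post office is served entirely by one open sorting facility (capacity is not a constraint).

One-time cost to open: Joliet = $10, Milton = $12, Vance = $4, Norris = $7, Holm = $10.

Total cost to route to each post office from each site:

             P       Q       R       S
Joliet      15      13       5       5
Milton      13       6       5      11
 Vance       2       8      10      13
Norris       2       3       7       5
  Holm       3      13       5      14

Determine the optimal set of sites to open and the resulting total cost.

For any fixed open set, each post office goes to its cheapest open site; total = fixed + service.
{Norris}: P→Norris 2, Q→Norris 3, R→Norris 7, S→Norris 5. Service 17; fixed 7; total 24.
{Vance, Norris}: P→Vance 2, Q→Norris 3, R→Norris 7, S→Norris 5. Service 17; fixed 11; total 28.
{Joliet, Norris}: service 15 + fixed 17 = 32
{Joliet, Milton, Vance, Norris, Holm}: service 15 + fixed 43 = 58
No other subset beats 24.

Open Norris only; minimum total cost 24.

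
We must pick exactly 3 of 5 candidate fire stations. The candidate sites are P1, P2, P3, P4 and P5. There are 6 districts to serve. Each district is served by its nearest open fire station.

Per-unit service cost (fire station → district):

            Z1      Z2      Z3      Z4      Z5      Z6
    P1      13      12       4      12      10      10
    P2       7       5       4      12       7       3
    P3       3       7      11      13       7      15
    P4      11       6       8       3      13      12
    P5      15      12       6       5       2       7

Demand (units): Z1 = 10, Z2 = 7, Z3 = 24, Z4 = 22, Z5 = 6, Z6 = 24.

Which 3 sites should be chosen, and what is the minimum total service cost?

With exactly 3 open, each district uses its cheapest among the chosen.
{P2, P3, P4}: Z1→P3 3·10=30, Z2→P2 5·7=35, Z3→P2 4·24=96, Z4→P4 3·22=66, Z5→P2 7·6=42, Z6→P2 3·24=72. Service cost 341.
{P2, P4, P5}: service cost 351
{P2, P3, P5}: service cost 355
Among all 10 size-3 choices, {P2, P3, P4} is lowest.

Choose P2, P3 and P4; total service cost 341.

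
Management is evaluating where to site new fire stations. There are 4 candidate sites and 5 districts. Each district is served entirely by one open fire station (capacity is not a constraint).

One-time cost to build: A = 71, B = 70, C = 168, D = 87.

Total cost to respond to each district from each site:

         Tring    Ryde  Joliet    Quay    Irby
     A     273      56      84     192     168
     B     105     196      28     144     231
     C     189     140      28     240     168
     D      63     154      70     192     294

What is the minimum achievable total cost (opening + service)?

Minimum total cost: 642

For any fixed open set, each district goes to its cheapest open site; total = fixed + service.
{A, B}: Tring→B 105, Ryde→A 56, Joliet→B 28, Quay→B 144, Irby→A 168. Service 501; fixed 141; total 642.
{A, B, D}: Tring→D 63, Ryde→A 56, Joliet→B 28, Quay→B 144, Irby→A 168. Service 459; fixed 228; total 687.
{A, D}: service 549 + fixed 158 = 707
{A, B, C, D}: service 459 + fixed 396 = 855
(All 15 nonempty subsets were checked; A and B is lowest.)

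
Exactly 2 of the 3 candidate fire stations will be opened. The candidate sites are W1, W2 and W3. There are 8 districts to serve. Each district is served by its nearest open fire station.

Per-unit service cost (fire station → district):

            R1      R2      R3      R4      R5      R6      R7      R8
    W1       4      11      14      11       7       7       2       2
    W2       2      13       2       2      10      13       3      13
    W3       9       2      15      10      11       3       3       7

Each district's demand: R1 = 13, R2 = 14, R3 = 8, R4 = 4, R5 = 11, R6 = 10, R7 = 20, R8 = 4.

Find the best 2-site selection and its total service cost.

With exactly 2 open, each district uses its cheapest among the chosen.
{W2, W3}: R1→W2 2·13=26, R2→W3 2·14=28, R3→W2 2·8=16, R4→W2 2·4=8, R5→W2 10·11=110, R6→W3 3·10=30, R7→W2 3·20=60, R8→W3 7·4=28. Service cost 306.
{W1, W3}: service cost 387
{W1, W2}: service cost 399
Among all 3 size-2 choices, {W2, W3} is lowest.

Choose W2 and W3; total service cost 306.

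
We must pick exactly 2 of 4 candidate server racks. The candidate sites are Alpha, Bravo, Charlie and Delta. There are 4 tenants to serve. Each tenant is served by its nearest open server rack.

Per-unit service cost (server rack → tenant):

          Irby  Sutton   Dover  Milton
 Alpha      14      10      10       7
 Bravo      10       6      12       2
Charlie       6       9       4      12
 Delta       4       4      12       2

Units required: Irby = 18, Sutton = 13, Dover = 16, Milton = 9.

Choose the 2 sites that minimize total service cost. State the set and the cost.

With exactly 2 open, each tenant uses its cheapest among the chosen.
{Charlie, Delta}: Irby→Delta 4·18=72, Sutton→Delta 4·13=52, Dover→Charlie 4·16=64, Milton→Delta 2·9=18. Service cost 206.
{Bravo, Charlie}: service cost 268
{Alpha, Delta}: service cost 302
Among all 6 size-2 choices, {Charlie, Delta} is lowest.

Choose Charlie and Delta; total service cost 206.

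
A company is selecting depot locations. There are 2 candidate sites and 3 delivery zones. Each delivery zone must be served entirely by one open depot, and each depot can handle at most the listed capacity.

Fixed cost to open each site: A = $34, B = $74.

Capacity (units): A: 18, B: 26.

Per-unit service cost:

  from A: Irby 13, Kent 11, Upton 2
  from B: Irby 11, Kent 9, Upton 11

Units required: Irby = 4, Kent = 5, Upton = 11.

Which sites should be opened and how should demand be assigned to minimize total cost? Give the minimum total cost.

Open {A, B}: Irby→B 11·4=44, Kent→B 9·5=45, Upton→A 2·11=22.
Loads: A carries 11/18, B carries 9/26. Service 111; fixed 108; total 219.
Next best feasible plan costs 227.

Minimum total cost: 219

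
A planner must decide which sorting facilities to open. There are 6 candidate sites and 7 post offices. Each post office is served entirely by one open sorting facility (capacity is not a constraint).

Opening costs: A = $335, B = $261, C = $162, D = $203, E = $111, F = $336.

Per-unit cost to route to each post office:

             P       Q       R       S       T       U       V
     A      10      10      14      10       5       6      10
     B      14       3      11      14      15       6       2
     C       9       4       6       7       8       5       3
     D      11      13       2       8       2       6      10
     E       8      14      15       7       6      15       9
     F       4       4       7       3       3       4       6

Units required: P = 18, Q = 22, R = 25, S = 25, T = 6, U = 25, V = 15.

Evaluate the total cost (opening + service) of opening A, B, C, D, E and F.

Each post office is assigned to its cheapest site among the open ones.
{A, B, C, D, E, F}: P→F 4·18=72, Q→B 3·22=66, R→D 2·25=50, S→F 3·25=75, T→D 2·6=12, U→F 4·25=100, V→B 2·15=30. Service 405; fixed 1408; total 1813.

Total cost: 1813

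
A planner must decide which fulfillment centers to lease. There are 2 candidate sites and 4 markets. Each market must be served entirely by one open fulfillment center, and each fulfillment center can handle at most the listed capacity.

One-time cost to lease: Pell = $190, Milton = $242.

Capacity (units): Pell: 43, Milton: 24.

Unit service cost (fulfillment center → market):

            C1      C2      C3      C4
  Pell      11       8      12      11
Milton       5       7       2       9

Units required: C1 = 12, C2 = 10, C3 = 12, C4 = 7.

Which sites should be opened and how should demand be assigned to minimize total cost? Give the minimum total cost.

Open {Pell}: C1→Pell 11·12=132, C2→Pell 8·10=80, C3→Pell 12·12=144, C4→Pell 11·7=77.
Loads: Pell carries 41/43. Service 433; fixed 190; total 623.
Next best feasible plan costs 673.

Minimum total cost: 623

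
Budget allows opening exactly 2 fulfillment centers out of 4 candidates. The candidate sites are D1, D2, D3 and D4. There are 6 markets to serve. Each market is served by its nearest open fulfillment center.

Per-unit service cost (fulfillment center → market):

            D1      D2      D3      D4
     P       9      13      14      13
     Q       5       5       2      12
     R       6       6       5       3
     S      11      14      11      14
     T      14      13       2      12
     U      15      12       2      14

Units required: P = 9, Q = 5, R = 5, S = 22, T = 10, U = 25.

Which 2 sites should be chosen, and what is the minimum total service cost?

With exactly 2 open, each market uses its cheapest among the chosen.
{D1, D3}: P→D1 9·9=81, Q→D3 2·5=10, R→D3 5·5=25, S→D1 11·22=242, T→D3 2·10=20, U→D3 2·25=50. Service cost 428.
{D3, D4}: service cost 454
{D2, D3}: service cost 464
Among all 6 size-2 choices, {D1, D3} is lowest.

Choose D1 and D3; total service cost 428.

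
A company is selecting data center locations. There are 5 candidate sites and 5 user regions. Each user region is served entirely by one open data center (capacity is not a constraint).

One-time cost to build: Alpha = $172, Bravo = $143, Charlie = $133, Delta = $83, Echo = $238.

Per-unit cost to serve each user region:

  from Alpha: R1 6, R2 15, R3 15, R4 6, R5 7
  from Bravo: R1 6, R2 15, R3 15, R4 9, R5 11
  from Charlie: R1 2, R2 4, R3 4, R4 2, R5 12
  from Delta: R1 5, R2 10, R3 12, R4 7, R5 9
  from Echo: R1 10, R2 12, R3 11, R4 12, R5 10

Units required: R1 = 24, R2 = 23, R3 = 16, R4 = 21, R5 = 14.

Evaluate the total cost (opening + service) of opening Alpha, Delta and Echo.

Total cost: 1243

Each user region is assigned to its cheapest site among the open ones.
{Alpha, Delta, Echo}: R1→Delta 5·24=120, R2→Delta 10·23=230, R3→Echo 11·16=176, R4→Alpha 6·21=126, R5→Alpha 7·14=98. Service 750; fixed 493; total 1243.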